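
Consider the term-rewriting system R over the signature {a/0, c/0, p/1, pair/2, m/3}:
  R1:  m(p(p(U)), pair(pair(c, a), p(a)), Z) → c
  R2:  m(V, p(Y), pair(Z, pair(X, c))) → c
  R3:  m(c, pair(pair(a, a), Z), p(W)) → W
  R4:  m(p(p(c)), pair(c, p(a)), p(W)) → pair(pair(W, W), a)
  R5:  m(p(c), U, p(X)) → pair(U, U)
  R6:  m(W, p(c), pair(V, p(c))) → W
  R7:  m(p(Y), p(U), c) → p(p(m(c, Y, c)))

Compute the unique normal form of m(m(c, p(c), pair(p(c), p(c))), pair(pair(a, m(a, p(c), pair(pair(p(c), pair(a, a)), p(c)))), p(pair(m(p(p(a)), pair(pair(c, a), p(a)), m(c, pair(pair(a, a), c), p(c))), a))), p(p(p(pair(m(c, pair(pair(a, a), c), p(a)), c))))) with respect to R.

p(p(pair(a, c)))

1. m(m(c, p(c), pair(p(c), p(c))), pair(pair(a, m(a, p(c), pair(pair(p(c), pair(a, a)), p(c)))), p(pair(m(p(p(a)), pair(pair(c, a), p(a)), m(c, pair(pair(a, a), c), p(c))), a))), p(p(p(pair(m(c, pair(pair(a, a), c), p(a)), c)))))  →  m(c, pair(pair(a, m(a, p(c), pair(pair(p(c), pair(a, a)), p(c)))), p(pair(m(p(p(a)), pair(pair(c, a), p(a)), m(c, pair(pair(a, a), c), p(c))), a))), p(p(p(pair(m(c, pair(pair(a, a), c), p(a)), c)))))   [R6 at 1]
2. m(c, pair(pair(a, m(a, p(c), pair(pair(p(c), pair(a, a)), p(c)))), p(pair(m(p(p(a)), pair(pair(c, a), p(a)), m(c, pair(pair(a, a), c), p(c))), a))), p(p(p(pair(m(c, pair(pair(a, a), c), p(a)), c)))))  →  m(c, pair(pair(a, a), p(pair(m(p(p(a)), pair(pair(c, a), p(a)), m(c, pair(pair(a, a), c), p(c))), a))), p(p(p(pair(m(c, pair(pair(a, a), c), p(a)), c)))))   [R6 at 2.1.2]
3. m(c, pair(pair(a, a), p(pair(m(p(p(a)), pair(pair(c, a), p(a)), m(c, pair(pair(a, a), c), p(c))), a))), p(p(p(pair(m(c, pair(pair(a, a), c), p(a)), c)))))  →  p(p(pair(m(c, pair(pair(a, a), c), p(a)), c)))   [R3 at ε]
4. p(p(pair(m(c, pair(pair(a, a), c), p(a)), c)))  →  p(p(pair(a, c)))   [R3 at 1.1.1]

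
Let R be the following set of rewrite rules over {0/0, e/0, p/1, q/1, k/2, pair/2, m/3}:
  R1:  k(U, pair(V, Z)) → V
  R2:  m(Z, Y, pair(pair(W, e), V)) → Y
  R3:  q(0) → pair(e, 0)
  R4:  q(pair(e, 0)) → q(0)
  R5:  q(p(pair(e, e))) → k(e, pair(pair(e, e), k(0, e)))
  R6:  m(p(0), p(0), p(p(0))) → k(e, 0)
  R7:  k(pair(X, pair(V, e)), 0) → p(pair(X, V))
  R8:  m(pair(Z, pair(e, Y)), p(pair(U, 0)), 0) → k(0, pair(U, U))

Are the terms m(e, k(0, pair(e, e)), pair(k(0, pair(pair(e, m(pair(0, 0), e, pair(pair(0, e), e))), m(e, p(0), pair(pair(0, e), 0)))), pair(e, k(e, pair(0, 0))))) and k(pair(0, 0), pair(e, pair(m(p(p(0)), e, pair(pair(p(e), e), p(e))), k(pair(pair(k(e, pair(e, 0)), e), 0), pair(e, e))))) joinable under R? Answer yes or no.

yes — NF(t₁) = e, NF(t₂) = e

Reduce t₁ = m(e, k(0, pair(e, e)), pair(k(0, pair(pair(e, m(pair(0, 0), e, pair(pair(0, e), e))), m(e, p(0), pair(pair(0, e), 0)))), pair(e, k(e, pair(0, 0))))):
1. m(e, k(0, pair(e, e)), pair(k(0, pair(pair(e, m(pair(0, 0), e, pair(pair(0, e), e))), m(e, p(0), pair(pair(0, e), 0)))), pair(e, k(e, pair(0, 0)))))  →  m(e, e, pair(k(0, pair(pair(e, m(pair(0, 0), e, pair(pair(0, e), e))), m(e, p(0), pair(pair(0, e), 0)))), pair(e, k(e, pair(0, 0)))))   [R1 at 2]
2. m(e, e, pair(k(0, pair(pair(e, m(pair(0, 0), e, pair(pair(0, e), e))), m(e, p(0), pair(pair(0, e), 0)))), pair(e, k(e, pair(0, 0)))))  →  m(e, e, pair(pair(e, m(pair(0, 0), e, pair(pair(0, e), e))), pair(e, k(e, pair(0, 0)))))   [R1 at 3.1]
3. m(e, e, pair(pair(e, m(pair(0, 0), e, pair(pair(0, e), e))), pair(e, k(e, pair(0, 0)))))  →  m(e, e, pair(pair(e, e), pair(e, k(e, pair(0, 0)))))   [R2 at 3.1.2]
4. m(e, e, pair(pair(e, e), pair(e, k(e, pair(0, 0)))))  →  e   [R2 at ε]

Reduce t₂ = k(pair(0, 0), pair(e, pair(m(p(p(0)), e, pair(pair(p(e), e), p(e))), k(pair(pair(k(e, pair(e, 0)), e), 0), pair(e, e))))):
1. k(pair(0, 0), pair(e, pair(m(p(p(0)), e, pair(pair(p(e), e), p(e))), k(pair(pair(k(e, pair(e, 0)), e), 0), pair(e, e)))))  →  e   [R1 at ε]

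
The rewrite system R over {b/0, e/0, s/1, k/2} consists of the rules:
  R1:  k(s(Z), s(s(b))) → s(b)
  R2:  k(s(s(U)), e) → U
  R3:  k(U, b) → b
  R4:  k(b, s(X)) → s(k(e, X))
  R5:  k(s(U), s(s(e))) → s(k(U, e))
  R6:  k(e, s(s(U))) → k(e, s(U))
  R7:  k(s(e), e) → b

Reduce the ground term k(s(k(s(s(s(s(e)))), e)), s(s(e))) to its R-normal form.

1. k(s(k(s(s(s(s(e)))), e)), s(s(e)))  →  s(k(k(s(s(s(s(e)))), e), e))   [R5 at ε]
2. s(k(k(s(s(s(s(e)))), e), e))  →  s(k(s(s(e)), e))   [R2 at 1.1]
3. s(k(s(s(e)), e))  →  s(e)   [R2 at 1]

s(e)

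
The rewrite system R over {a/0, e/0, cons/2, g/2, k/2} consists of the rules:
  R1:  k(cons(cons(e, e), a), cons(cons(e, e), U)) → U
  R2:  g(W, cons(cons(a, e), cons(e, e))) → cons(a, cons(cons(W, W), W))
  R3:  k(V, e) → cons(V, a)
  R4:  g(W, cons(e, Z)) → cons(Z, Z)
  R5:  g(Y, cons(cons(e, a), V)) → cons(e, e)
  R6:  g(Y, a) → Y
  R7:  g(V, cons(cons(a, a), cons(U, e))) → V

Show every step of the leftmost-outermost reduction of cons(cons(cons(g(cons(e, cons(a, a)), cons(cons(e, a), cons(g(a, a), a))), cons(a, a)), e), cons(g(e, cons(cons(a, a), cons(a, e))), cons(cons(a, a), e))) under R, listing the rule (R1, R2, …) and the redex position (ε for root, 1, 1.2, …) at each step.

1. cons(cons(cons(g(cons(e, cons(a, a)), cons(cons(e, a), cons(g(a, a), a))), cons(a, a)), e), cons(g(e, cons(cons(a, a), cons(a, e))), cons(cons(a, a), e)))  →  cons(cons(cons(cons(e, e), cons(a, a)), e), cons(g(e, cons(cons(a, a), cons(a, e))), cons(cons(a, a), e)))   [R5 at 1.1.1]
2. cons(cons(cons(cons(e, e), cons(a, a)), e), cons(g(e, cons(cons(a, a), cons(a, e))), cons(cons(a, a), e)))  →  cons(cons(cons(cons(e, e), cons(a, a)), e), cons(e, cons(cons(a, a), e)))   [R7 at 2.1]

cons(cons(cons(cons(e, e), cons(a, a)), e), cons(e, cons(cons(a, a), e)))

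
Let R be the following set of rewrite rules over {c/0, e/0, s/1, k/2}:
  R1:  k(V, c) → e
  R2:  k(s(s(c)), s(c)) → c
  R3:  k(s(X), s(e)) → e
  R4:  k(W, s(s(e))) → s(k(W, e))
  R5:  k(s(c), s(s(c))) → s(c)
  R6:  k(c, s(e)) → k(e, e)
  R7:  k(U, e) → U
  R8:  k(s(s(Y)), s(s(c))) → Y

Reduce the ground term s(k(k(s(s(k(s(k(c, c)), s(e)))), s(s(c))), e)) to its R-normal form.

s(e)

1. s(k(k(s(s(k(s(k(c, c)), s(e)))), s(s(c))), e))  →  s(k(s(s(k(s(k(c, c)), s(e)))), s(s(c))))   [R7 at 1]
2. s(k(s(s(k(s(k(c, c)), s(e)))), s(s(c))))  →  s(k(s(k(c, c)), s(e)))   [R8 at 1]
3. s(k(s(k(c, c)), s(e)))  →  s(e)   [R3 at 1]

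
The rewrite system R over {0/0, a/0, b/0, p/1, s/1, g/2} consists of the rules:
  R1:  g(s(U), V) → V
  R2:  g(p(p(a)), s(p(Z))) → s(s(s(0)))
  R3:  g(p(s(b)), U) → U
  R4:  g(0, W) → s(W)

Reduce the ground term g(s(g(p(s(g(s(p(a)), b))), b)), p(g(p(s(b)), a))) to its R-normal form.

1. g(s(g(p(s(g(s(p(a)), b))), b)), p(g(p(s(b)), a)))  →  p(g(p(s(b)), a))   [R1 at ε]
2. p(g(p(s(b)), a))  →  p(a)   [R3 at 1]

p(a)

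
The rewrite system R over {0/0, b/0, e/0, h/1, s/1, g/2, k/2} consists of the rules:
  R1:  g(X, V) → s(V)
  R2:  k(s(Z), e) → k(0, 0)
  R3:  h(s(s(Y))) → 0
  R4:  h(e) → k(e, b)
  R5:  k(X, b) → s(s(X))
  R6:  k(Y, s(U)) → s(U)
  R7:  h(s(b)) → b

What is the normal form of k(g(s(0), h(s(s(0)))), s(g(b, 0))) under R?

1. k(g(s(0), h(s(s(0)))), s(g(b, 0)))  →  s(g(b, 0))   [R6 at ε]
2. s(g(b, 0))  →  s(s(0))   [R1 at 1]

s(s(0))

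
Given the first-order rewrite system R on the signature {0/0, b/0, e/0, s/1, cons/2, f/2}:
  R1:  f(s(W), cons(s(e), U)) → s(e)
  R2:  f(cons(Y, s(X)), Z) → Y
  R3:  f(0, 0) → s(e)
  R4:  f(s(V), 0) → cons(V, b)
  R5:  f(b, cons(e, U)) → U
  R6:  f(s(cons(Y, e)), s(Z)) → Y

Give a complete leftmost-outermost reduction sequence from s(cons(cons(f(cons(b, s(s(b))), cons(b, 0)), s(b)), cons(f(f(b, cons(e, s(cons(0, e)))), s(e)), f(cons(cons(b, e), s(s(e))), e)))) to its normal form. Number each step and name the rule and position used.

1. s(cons(cons(f(cons(b, s(s(b))), cons(b, 0)), s(b)), cons(f(f(b, cons(e, s(cons(0, e)))), s(e)), f(cons(cons(b, e), s(s(e))), e))))  →  s(cons(cons(b, s(b)), cons(f(f(b, cons(e, s(cons(0, e)))), s(e)), f(cons(cons(b, e), s(s(e))), e))))   [R2 at 1.1.1]
2. s(cons(cons(b, s(b)), cons(f(f(b, cons(e, s(cons(0, e)))), s(e)), f(cons(cons(b, e), s(s(e))), e))))  →  s(cons(cons(b, s(b)), cons(f(s(cons(0, e)), s(e)), f(cons(cons(b, e), s(s(e))), e))))   [R5 at 1.2.1.1]
3. s(cons(cons(b, s(b)), cons(f(s(cons(0, e)), s(e)), f(cons(cons(b, e), s(s(e))), e))))  →  s(cons(cons(b, s(b)), cons(0, f(cons(cons(b, e), s(s(e))), e))))   [R6 at 1.2.1]
4. s(cons(cons(b, s(b)), cons(0, f(cons(cons(b, e), s(s(e))), e))))  →  s(cons(cons(b, s(b)), cons(0, cons(b, e))))   [R2 at 1.2.2]

s(cons(cons(b, s(b)), cons(0, cons(b, e))))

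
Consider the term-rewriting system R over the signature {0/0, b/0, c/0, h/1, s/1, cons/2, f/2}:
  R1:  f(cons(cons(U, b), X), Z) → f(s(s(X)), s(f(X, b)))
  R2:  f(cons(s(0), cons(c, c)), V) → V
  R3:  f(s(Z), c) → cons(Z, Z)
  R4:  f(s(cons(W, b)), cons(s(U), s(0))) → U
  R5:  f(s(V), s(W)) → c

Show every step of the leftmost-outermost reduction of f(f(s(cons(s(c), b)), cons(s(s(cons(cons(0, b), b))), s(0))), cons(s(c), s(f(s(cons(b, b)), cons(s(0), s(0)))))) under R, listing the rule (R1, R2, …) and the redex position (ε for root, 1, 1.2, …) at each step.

c

1. f(f(s(cons(s(c), b)), cons(s(s(cons(cons(0, b), b))), s(0))), cons(s(c), s(f(s(cons(b, b)), cons(s(0), s(0))))))  →  f(s(cons(cons(0, b), b)), cons(s(c), s(f(s(cons(b, b)), cons(s(0), s(0))))))   [R4 at 1]
2. f(s(cons(cons(0, b), b)), cons(s(c), s(f(s(cons(b, b)), cons(s(0), s(0))))))  →  f(s(cons(cons(0, b), b)), cons(s(c), s(0)))   [R4 at 2.2.1]
3. f(s(cons(cons(0, b), b)), cons(s(c), s(0)))  →  c   [R4 at ε]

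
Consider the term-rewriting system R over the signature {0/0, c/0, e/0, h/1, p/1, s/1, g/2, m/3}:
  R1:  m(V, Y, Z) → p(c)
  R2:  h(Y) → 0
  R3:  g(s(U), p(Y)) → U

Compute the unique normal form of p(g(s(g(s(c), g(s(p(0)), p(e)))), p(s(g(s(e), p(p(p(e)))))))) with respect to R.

p(c)

1. p(g(s(g(s(c), g(s(p(0)), p(e)))), p(s(g(s(e), p(p(p(e))))))))  →  p(g(s(c), g(s(p(0)), p(e))))   [R3 at 1]
2. p(g(s(c), g(s(p(0)), p(e))))  →  p(g(s(c), p(0)))   [R3 at 1.2]
3. p(g(s(c), p(0)))  →  p(c)   [R3 at 1]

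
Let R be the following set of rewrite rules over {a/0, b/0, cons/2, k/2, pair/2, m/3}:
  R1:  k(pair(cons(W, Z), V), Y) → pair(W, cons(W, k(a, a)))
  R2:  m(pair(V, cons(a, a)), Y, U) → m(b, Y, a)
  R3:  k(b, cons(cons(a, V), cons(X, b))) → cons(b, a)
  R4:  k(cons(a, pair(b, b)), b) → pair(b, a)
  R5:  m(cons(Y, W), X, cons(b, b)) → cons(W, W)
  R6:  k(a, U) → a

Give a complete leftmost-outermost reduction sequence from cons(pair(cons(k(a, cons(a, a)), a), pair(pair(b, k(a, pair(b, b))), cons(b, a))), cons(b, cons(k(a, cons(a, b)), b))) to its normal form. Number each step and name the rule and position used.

1. cons(pair(cons(k(a, cons(a, a)), a), pair(pair(b, k(a, pair(b, b))), cons(b, a))), cons(b, cons(k(a, cons(a, b)), b)))  →  cons(pair(cons(a, a), pair(pair(b, k(a, pair(b, b))), cons(b, a))), cons(b, cons(k(a, cons(a, b)), b)))   [R6 at 1.1.1]
2. cons(pair(cons(a, a), pair(pair(b, k(a, pair(b, b))), cons(b, a))), cons(b, cons(k(a, cons(a, b)), b)))  →  cons(pair(cons(a, a), pair(pair(b, a), cons(b, a))), cons(b, cons(k(a, cons(a, b)), b)))   [R6 at 1.2.1.2]
3. cons(pair(cons(a, a), pair(pair(b, a), cons(b, a))), cons(b, cons(k(a, cons(a, b)), b)))  →  cons(pair(cons(a, a), pair(pair(b, a), cons(b, a))), cons(b, cons(a, b)))   [R6 at 2.2.1]

cons(pair(cons(a, a), pair(pair(b, a), cons(b, a))), cons(b, cons(a, b)))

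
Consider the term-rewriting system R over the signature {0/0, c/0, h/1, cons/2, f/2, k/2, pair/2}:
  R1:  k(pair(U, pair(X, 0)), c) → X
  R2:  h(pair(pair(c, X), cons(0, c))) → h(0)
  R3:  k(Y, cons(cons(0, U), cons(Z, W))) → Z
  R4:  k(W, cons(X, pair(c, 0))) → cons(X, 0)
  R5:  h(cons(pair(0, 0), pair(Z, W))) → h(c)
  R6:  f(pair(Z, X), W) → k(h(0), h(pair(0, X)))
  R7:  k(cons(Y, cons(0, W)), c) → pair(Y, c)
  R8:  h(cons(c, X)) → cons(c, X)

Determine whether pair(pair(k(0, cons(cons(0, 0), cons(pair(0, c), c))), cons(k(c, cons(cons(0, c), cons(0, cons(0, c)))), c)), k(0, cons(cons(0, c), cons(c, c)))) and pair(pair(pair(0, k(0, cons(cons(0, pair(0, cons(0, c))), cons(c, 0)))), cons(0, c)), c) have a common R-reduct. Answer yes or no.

Reduce t₁ = pair(pair(k(0, cons(cons(0, 0), cons(pair(0, c), c))), cons(k(c, cons(cons(0, c), cons(0, cons(0, c)))), c)), k(0, cons(cons(0, c), cons(c, c)))):
1. pair(pair(k(0, cons(cons(0, 0), cons(pair(0, c), c))), cons(k(c, cons(cons(0, c), cons(0, cons(0, c)))), c)), k(0, cons(cons(0, c), cons(c, c))))  →  pair(pair(pair(0, c), cons(k(c, cons(cons(0, c), cons(0, cons(0, c)))), c)), k(0, cons(cons(0, c), cons(c, c))))   [R3 at 1.1]
2. pair(pair(pair(0, c), cons(k(c, cons(cons(0, c), cons(0, cons(0, c)))), c)), k(0, cons(cons(0, c), cons(c, c))))  →  pair(pair(pair(0, c), cons(0, c)), k(0, cons(cons(0, c), cons(c, c))))   [R3 at 1.2.1]
3. pair(pair(pair(0, c), cons(0, c)), k(0, cons(cons(0, c), cons(c, c))))  →  pair(pair(pair(0, c), cons(0, c)), c)   [R3 at 2]

Reduce t₂ = pair(pair(pair(0, k(0, cons(cons(0, pair(0, cons(0, c))), cons(c, 0)))), cons(0, c)), c):
1. pair(pair(pair(0, k(0, cons(cons(0, pair(0, cons(0, c))), cons(c, 0)))), cons(0, c)), c)  →  pair(pair(pair(0, c), cons(0, c)), c)   [R3 at 1.1.2]

yes — NF(t₁) = pair(pair(pair(0, c), cons(0, c)), c), NF(t₂) = pair(pair(pair(0, c), cons(0, c)), c)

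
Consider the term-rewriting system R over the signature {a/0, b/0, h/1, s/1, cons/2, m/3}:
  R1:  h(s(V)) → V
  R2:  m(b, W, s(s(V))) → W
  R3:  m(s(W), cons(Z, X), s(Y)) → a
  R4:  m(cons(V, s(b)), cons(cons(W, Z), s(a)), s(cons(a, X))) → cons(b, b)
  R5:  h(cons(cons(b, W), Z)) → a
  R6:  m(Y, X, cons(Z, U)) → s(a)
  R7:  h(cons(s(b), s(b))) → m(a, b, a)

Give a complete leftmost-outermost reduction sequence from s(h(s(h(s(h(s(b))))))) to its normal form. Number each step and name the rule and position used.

1. s(h(s(h(s(h(s(b)))))))  →  s(h(s(h(s(b)))))   [R1 at 1]
2. s(h(s(h(s(b)))))  →  s(h(s(b)))   [R1 at 1]
3. s(h(s(b)))  →  s(b)   [R1 at 1]

s(b)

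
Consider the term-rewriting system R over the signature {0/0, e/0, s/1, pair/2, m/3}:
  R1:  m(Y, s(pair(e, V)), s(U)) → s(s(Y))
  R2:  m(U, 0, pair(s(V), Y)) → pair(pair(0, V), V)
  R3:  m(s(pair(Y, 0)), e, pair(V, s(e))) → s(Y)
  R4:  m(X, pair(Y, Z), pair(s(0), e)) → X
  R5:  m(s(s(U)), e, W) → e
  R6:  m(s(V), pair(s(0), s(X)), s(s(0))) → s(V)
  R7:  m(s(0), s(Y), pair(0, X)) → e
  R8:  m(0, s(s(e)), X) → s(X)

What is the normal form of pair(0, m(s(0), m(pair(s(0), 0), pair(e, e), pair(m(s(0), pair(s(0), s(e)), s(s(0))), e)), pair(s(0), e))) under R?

pair(0, s(0))

1. pair(0, m(s(0), m(pair(s(0), 0), pair(e, e), pair(m(s(0), pair(s(0), s(e)), s(s(0))), e)), pair(s(0), e)))  →  pair(0, m(s(0), m(pair(s(0), 0), pair(e, e), pair(s(0), e)), pair(s(0), e)))   [R6 at 2.2.3.1]
2. pair(0, m(s(0), m(pair(s(0), 0), pair(e, e), pair(s(0), e)), pair(s(0), e)))  →  pair(0, m(s(0), pair(s(0), 0), pair(s(0), e)))   [R4 at 2.2]
3. pair(0, m(s(0), pair(s(0), 0), pair(s(0), e)))  →  pair(0, s(0))   [R4 at 2]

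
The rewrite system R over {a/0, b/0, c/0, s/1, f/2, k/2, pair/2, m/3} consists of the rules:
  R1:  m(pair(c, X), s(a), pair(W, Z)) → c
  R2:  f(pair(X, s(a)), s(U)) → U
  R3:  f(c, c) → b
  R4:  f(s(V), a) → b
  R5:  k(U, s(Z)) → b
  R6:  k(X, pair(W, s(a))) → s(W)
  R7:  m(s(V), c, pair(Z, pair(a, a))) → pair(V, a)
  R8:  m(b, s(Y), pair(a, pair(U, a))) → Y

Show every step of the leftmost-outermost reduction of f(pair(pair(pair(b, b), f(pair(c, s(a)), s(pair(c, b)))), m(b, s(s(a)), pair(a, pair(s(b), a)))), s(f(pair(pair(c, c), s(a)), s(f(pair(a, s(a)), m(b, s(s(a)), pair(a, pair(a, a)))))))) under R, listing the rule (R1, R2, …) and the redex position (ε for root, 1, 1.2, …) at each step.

1. f(pair(pair(pair(b, b), f(pair(c, s(a)), s(pair(c, b)))), m(b, s(s(a)), pair(a, pair(s(b), a)))), s(f(pair(pair(c, c), s(a)), s(f(pair(a, s(a)), m(b, s(s(a)), pair(a, pair(a, a))))))))  →  f(pair(pair(pair(b, b), pair(c, b)), m(b, s(s(a)), pair(a, pair(s(b), a)))), s(f(pair(pair(c, c), s(a)), s(f(pair(a, s(a)), m(b, s(s(a)), pair(a, pair(a, a))))))))   [R2 at 1.1.2]
2. f(pair(pair(pair(b, b), pair(c, b)), m(b, s(s(a)), pair(a, pair(s(b), a)))), s(f(pair(pair(c, c), s(a)), s(f(pair(a, s(a)), m(b, s(s(a)), pair(a, pair(a, a))))))))  →  f(pair(pair(pair(b, b), pair(c, b)), s(a)), s(f(pair(pair(c, c), s(a)), s(f(pair(a, s(a)), m(b, s(s(a)), pair(a, pair(a, a))))))))   [R8 at 1.2]
3. f(pair(pair(pair(b, b), pair(c, b)), s(a)), s(f(pair(pair(c, c), s(a)), s(f(pair(a, s(a)), m(b, s(s(a)), pair(a, pair(a, a))))))))  →  f(pair(pair(c, c), s(a)), s(f(pair(a, s(a)), m(b, s(s(a)), pair(a, pair(a, a))))))   [R2 at ε]
4. f(pair(pair(c, c), s(a)), s(f(pair(a, s(a)), m(b, s(s(a)), pair(a, pair(a, a))))))  →  f(pair(a, s(a)), m(b, s(s(a)), pair(a, pair(a, a))))   [R2 at ε]
5. f(pair(a, s(a)), m(b, s(s(a)), pair(a, pair(a, a))))  →  f(pair(a, s(a)), s(a))   [R8 at 2]
6. f(pair(a, s(a)), s(a))  →  a   [R2 at ε]

a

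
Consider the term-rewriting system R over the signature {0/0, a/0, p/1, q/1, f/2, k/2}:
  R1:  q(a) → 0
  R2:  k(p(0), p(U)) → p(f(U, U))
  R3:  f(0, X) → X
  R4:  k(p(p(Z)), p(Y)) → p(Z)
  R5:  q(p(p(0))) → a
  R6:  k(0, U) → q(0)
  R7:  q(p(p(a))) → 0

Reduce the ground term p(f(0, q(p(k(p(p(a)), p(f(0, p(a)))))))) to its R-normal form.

1. p(f(0, q(p(k(p(p(a)), p(f(0, p(a))))))))  →  p(q(p(k(p(p(a)), p(f(0, p(a)))))))   [R3 at 1]
2. p(q(p(k(p(p(a)), p(f(0, p(a)))))))  →  p(q(p(p(a))))   [R4 at 1.1.1]
3. p(q(p(p(a))))  →  p(0)   [R7 at 1]

p(0)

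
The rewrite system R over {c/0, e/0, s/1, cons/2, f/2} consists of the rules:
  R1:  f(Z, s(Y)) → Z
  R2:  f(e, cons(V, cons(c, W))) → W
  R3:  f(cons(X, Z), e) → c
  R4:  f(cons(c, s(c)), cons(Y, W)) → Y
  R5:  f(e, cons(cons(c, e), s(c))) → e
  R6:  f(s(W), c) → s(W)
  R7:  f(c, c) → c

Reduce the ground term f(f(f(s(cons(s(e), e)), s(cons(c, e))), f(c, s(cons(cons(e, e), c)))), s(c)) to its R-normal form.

s(cons(s(e), e))

1. f(f(f(s(cons(s(e), e)), s(cons(c, e))), f(c, s(cons(cons(e, e), c)))), s(c))  →  f(f(s(cons(s(e), e)), s(cons(c, e))), f(c, s(cons(cons(e, e), c))))   [R1 at ε]
2. f(f(s(cons(s(e), e)), s(cons(c, e))), f(c, s(cons(cons(e, e), c))))  →  f(s(cons(s(e), e)), f(c, s(cons(cons(e, e), c))))   [R1 at 1]
3. f(s(cons(s(e), e)), f(c, s(cons(cons(e, e), c))))  →  f(s(cons(s(e), e)), c)   [R1 at 2]
4. f(s(cons(s(e), e)), c)  →  s(cons(s(e), e))   [R6 at ε]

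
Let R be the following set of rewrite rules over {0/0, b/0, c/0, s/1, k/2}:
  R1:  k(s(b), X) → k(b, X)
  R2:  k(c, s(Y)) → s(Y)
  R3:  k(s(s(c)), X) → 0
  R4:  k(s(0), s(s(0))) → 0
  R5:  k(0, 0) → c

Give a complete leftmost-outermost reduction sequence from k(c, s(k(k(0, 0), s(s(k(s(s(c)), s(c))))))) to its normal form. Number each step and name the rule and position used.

s(s(s(0)))

1. k(c, s(k(k(0, 0), s(s(k(s(s(c)), s(c)))))))  →  s(k(k(0, 0), s(s(k(s(s(c)), s(c))))))   [R2 at ε]
2. s(k(k(0, 0), s(s(k(s(s(c)), s(c))))))  →  s(k(c, s(s(k(s(s(c)), s(c))))))   [R5 at 1.1]
3. s(k(c, s(s(k(s(s(c)), s(c))))))  →  s(s(s(k(s(s(c)), s(c)))))   [R2 at 1]
4. s(s(s(k(s(s(c)), s(c)))))  →  s(s(s(0)))   [R3 at 1.1.1]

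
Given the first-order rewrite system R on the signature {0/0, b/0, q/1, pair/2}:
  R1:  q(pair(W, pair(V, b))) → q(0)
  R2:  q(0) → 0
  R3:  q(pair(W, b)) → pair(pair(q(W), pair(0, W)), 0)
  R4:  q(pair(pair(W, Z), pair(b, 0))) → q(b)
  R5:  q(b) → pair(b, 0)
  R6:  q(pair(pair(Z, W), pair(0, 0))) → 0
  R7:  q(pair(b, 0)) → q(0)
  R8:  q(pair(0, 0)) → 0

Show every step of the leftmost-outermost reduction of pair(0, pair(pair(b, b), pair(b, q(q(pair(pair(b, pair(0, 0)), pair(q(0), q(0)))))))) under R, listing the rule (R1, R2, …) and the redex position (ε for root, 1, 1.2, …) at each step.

1. pair(0, pair(pair(b, b), pair(b, q(q(pair(pair(b, pair(0, 0)), pair(q(0), q(0))))))))  →  pair(0, pair(pair(b, b), pair(b, q(q(pair(pair(b, pair(0, 0)), pair(0, q(0))))))))   [R2 at 2.2.2.1.1.2.1]
2. pair(0, pair(pair(b, b), pair(b, q(q(pair(pair(b, pair(0, 0)), pair(0, q(0))))))))  →  pair(0, pair(pair(b, b), pair(b, q(q(pair(pair(b, pair(0, 0)), pair(0, 0)))))))   [R2 at 2.2.2.1.1.2.2]
3. pair(0, pair(pair(b, b), pair(b, q(q(pair(pair(b, pair(0, 0)), pair(0, 0)))))))  →  pair(0, pair(pair(b, b), pair(b, q(0))))   [R6 at 2.2.2.1]
4. pair(0, pair(pair(b, b), pair(b, q(0))))  →  pair(0, pair(pair(b, b), pair(b, 0)))   [R2 at 2.2.2]

pair(0, pair(pair(b, b), pair(b, 0)))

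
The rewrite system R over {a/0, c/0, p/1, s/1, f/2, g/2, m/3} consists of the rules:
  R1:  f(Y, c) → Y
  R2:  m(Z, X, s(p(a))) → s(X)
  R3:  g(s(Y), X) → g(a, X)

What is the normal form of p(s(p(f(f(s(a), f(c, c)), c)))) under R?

p(s(p(s(a))))

1. p(s(p(f(f(s(a), f(c, c)), c))))  →  p(s(p(f(s(a), f(c, c)))))   [R1 at 1.1.1]
2. p(s(p(f(s(a), f(c, c)))))  →  p(s(p(f(s(a), c))))   [R1 at 1.1.1.2]
3. p(s(p(f(s(a), c))))  →  p(s(p(s(a))))   [R1 at 1.1.1]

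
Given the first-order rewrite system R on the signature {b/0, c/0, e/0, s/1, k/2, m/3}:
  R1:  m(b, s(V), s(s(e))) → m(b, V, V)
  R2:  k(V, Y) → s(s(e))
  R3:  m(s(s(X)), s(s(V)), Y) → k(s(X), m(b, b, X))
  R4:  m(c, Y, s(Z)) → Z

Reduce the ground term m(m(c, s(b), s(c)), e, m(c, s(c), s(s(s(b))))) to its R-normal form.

s(b)

1. m(m(c, s(b), s(c)), e, m(c, s(c), s(s(s(b)))))  →  m(c, e, m(c, s(c), s(s(s(b)))))   [R4 at 1]
2. m(c, e, m(c, s(c), s(s(s(b)))))  →  m(c, e, s(s(b)))   [R4 at 3]
3. m(c, e, s(s(b)))  →  s(b)   [R4 at ε]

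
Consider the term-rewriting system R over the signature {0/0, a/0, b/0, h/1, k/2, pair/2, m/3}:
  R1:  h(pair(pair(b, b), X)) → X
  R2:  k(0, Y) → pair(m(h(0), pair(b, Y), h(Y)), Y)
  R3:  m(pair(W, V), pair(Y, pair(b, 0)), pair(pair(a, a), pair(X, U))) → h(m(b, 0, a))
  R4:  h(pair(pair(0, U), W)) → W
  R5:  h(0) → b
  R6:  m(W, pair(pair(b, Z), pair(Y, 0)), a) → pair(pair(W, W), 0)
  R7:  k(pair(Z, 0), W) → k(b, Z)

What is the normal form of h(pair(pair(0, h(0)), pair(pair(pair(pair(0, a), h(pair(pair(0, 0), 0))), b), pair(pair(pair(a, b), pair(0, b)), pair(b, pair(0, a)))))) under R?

pair(pair(pair(pair(0, a), 0), b), pair(pair(pair(a, b), pair(0, b)), pair(b, pair(0, a))))

1. h(pair(pair(0, h(0)), pair(pair(pair(pair(0, a), h(pair(pair(0, 0), 0))), b), pair(pair(pair(a, b), pair(0, b)), pair(b, pair(0, a))))))  →  pair(pair(pair(pair(0, a), h(pair(pair(0, 0), 0))), b), pair(pair(pair(a, b), pair(0, b)), pair(b, pair(0, a))))   [R4 at ε]
2. pair(pair(pair(pair(0, a), h(pair(pair(0, 0), 0))), b), pair(pair(pair(a, b), pair(0, b)), pair(b, pair(0, a))))  →  pair(pair(pair(pair(0, a), 0), b), pair(pair(pair(a, b), pair(0, b)), pair(b, pair(0, a))))   [R4 at 1.1.2]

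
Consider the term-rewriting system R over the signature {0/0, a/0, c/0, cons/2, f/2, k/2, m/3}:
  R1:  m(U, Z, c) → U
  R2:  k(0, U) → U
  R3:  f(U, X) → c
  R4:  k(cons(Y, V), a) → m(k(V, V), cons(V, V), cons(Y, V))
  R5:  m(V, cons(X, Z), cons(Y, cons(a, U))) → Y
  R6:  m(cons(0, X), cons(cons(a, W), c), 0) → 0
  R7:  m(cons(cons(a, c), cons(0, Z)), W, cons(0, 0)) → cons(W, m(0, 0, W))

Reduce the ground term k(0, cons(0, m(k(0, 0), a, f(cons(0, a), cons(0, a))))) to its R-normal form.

cons(0, 0)

1. k(0, cons(0, m(k(0, 0), a, f(cons(0, a), cons(0, a)))))  →  cons(0, m(k(0, 0), a, f(cons(0, a), cons(0, a))))   [R2 at ε]
2. cons(0, m(k(0, 0), a, f(cons(0, a), cons(0, a))))  →  cons(0, m(0, a, f(cons(0, a), cons(0, a))))   [R2 at 2.1]
3. cons(0, m(0, a, f(cons(0, a), cons(0, a))))  →  cons(0, m(0, a, c))   [R3 at 2.3]
4. cons(0, m(0, a, c))  →  cons(0, 0)   [R1 at 2]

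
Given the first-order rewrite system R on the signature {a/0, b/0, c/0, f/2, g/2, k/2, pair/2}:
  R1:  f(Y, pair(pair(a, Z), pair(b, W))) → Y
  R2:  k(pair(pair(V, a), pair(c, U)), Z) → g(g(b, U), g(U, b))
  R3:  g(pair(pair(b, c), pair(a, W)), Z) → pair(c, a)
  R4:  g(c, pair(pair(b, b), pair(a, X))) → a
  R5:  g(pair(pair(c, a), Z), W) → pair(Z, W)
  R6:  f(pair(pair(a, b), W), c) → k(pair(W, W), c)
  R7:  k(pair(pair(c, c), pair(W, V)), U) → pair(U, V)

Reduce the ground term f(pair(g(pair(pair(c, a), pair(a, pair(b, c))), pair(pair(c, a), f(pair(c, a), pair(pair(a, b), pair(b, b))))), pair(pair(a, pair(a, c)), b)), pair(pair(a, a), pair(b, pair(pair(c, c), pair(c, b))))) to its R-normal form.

1. f(pair(g(pair(pair(c, a), pair(a, pair(b, c))), pair(pair(c, a), f(pair(c, a), pair(pair(a, b), pair(b, b))))), pair(pair(a, pair(a, c)), b)), pair(pair(a, a), pair(b, pair(pair(c, c), pair(c, b)))))  →  pair(g(pair(pair(c, a), pair(a, pair(b, c))), pair(pair(c, a), f(pair(c, a), pair(pair(a, b), pair(b, b))))), pair(pair(a, pair(a, c)), b))   [R1 at ε]
2. pair(g(pair(pair(c, a), pair(a, pair(b, c))), pair(pair(c, a), f(pair(c, a), pair(pair(a, b), pair(b, b))))), pair(pair(a, pair(a, c)), b))  →  pair(pair(pair(a, pair(b, c)), pair(pair(c, a), f(pair(c, a), pair(pair(a, b), pair(b, b))))), pair(pair(a, pair(a, c)), b))   [R5 at 1]
3. pair(pair(pair(a, pair(b, c)), pair(pair(c, a), f(pair(c, a), pair(pair(a, b), pair(b, b))))), pair(pair(a, pair(a, c)), b))  →  pair(pair(pair(a, pair(b, c)), pair(pair(c, a), pair(c, a))), pair(pair(a, pair(a, c)), b))   [R1 at 1.2.2]

pair(pair(pair(a, pair(b, c)), pair(pair(c, a), pair(c, a))), pair(pair(a, pair(a, c)), b))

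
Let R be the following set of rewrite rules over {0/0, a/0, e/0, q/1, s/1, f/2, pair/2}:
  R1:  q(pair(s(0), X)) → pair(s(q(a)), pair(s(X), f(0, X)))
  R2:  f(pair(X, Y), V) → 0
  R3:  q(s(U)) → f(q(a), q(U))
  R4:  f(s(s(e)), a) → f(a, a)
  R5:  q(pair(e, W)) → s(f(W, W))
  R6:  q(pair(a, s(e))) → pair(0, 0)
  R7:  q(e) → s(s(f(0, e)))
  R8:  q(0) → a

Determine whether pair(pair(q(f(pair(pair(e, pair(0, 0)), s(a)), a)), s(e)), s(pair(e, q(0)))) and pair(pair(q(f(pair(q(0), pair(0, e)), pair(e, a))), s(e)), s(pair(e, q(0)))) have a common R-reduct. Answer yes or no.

Reduce t₁ = pair(pair(q(f(pair(pair(e, pair(0, 0)), s(a)), a)), s(e)), s(pair(e, q(0)))):
1. pair(pair(q(f(pair(pair(e, pair(0, 0)), s(a)), a)), s(e)), s(pair(e, q(0))))  →  pair(pair(q(0), s(e)), s(pair(e, q(0))))   [R2 at 1.1.1]
2. pair(pair(q(0), s(e)), s(pair(e, q(0))))  →  pair(pair(a, s(e)), s(pair(e, q(0))))   [R8 at 1.1]
3. pair(pair(a, s(e)), s(pair(e, q(0))))  →  pair(pair(a, s(e)), s(pair(e, a)))   [R8 at 2.1.2]

Reduce t₂ = pair(pair(q(f(pair(q(0), pair(0, e)), pair(e, a))), s(e)), s(pair(e, q(0)))):
1. pair(pair(q(f(pair(q(0), pair(0, e)), pair(e, a))), s(e)), s(pair(e, q(0))))  →  pair(pair(q(0), s(e)), s(pair(e, q(0))))   [R2 at 1.1.1]
2. pair(pair(q(0), s(e)), s(pair(e, q(0))))  →  pair(pair(a, s(e)), s(pair(e, q(0))))   [R8 at 1.1]
3. pair(pair(a, s(e)), s(pair(e, q(0))))  →  pair(pair(a, s(e)), s(pair(e, a)))   [R8 at 2.1.2]

yes — NF(t₁) = pair(pair(a, s(e)), s(pair(e, a))), NF(t₂) = pair(pair(a, s(e)), s(pair(e, a)))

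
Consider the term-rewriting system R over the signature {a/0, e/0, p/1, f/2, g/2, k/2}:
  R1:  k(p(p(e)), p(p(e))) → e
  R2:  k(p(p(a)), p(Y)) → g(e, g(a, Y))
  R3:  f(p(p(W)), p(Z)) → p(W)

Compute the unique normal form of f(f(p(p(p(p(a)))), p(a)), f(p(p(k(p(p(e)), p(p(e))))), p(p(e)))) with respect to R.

p(p(a))

1. f(f(p(p(p(p(a)))), p(a)), f(p(p(k(p(p(e)), p(p(e))))), p(p(e))))  →  f(p(p(p(a))), f(p(p(k(p(p(e)), p(p(e))))), p(p(e))))   [R3 at 1]
2. f(p(p(p(a))), f(p(p(k(p(p(e)), p(p(e))))), p(p(e))))  →  f(p(p(p(a))), p(k(p(p(e)), p(p(e)))))   [R3 at 2]
3. f(p(p(p(a))), p(k(p(p(e)), p(p(e)))))  →  p(p(a))   [R3 at ε]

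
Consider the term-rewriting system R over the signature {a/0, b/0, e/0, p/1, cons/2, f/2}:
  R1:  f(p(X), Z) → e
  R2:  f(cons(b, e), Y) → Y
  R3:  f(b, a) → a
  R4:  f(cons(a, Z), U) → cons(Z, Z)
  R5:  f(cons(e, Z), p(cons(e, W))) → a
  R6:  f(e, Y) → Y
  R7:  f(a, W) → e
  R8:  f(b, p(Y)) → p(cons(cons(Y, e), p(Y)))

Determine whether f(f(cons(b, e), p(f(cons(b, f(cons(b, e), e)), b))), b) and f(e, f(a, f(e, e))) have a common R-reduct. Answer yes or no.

yes — NF(t₁) = e, NF(t₂) = e

Reduce t₁ = f(f(cons(b, e), p(f(cons(b, f(cons(b, e), e)), b))), b):
1. f(f(cons(b, e), p(f(cons(b, f(cons(b, e), e)), b))), b)  →  f(p(f(cons(b, f(cons(b, e), e)), b)), b)   [R2 at 1]
2. f(p(f(cons(b, f(cons(b, e), e)), b)), b)  →  e   [R1 at ε]

Reduce t₂ = f(e, f(a, f(e, e))):
1. f(e, f(a, f(e, e)))  →  f(a, f(e, e))   [R6 at ε]
2. f(a, f(e, e))  →  e   [R7 at ε]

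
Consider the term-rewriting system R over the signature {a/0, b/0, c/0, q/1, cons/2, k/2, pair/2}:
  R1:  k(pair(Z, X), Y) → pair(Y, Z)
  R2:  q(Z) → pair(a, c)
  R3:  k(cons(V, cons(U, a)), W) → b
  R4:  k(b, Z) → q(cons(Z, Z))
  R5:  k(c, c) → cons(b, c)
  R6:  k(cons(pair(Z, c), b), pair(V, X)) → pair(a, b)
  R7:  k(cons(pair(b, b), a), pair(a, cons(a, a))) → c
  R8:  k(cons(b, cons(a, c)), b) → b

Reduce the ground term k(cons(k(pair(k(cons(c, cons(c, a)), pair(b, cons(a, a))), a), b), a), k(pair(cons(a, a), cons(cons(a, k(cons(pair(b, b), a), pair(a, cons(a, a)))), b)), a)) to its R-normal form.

1. k(cons(k(pair(k(cons(c, cons(c, a)), pair(b, cons(a, a))), a), b), a), k(pair(cons(a, a), cons(cons(a, k(cons(pair(b, b), a), pair(a, cons(a, a)))), b)), a))  →  k(cons(pair(b, k(cons(c, cons(c, a)), pair(b, cons(a, a)))), a), k(pair(cons(a, a), cons(cons(a, k(cons(pair(b, b), a), pair(a, cons(a, a)))), b)), a))   [R1 at 1.1]
2. k(cons(pair(b, k(cons(c, cons(c, a)), pair(b, cons(a, a)))), a), k(pair(cons(a, a), cons(cons(a, k(cons(pair(b, b), a), pair(a, cons(a, a)))), b)), a))  →  k(cons(pair(b, b), a), k(pair(cons(a, a), cons(cons(a, k(cons(pair(b, b), a), pair(a, cons(a, a)))), b)), a))   [R3 at 1.1.2]
3. k(cons(pair(b, b), a), k(pair(cons(a, a), cons(cons(a, k(cons(pair(b, b), a), pair(a, cons(a, a)))), b)), a))  →  k(cons(pair(b, b), a), pair(a, cons(a, a)))   [R1 at 2]
4. k(cons(pair(b, b), a), pair(a, cons(a, a)))  →  c   [R7 at ε]

c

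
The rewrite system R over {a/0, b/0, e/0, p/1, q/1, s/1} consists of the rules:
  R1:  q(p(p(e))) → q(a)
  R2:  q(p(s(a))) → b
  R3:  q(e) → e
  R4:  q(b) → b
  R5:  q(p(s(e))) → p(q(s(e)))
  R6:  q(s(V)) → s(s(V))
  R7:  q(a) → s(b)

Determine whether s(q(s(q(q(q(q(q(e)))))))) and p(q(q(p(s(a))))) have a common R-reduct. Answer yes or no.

Reduce t₁ = s(q(s(q(q(q(q(q(e)))))))):
1. s(q(s(q(q(q(q(q(e))))))))  →  s(s(s(q(q(q(q(q(e))))))))   [R6 at 1]
2. s(s(s(q(q(q(q(q(e))))))))  →  s(s(s(q(q(q(q(e)))))))   [R3 at 1.1.1.1.1.1.1]
3. s(s(s(q(q(q(q(e)))))))  →  s(s(s(q(q(q(e))))))   [R3 at 1.1.1.1.1.1]
4. s(s(s(q(q(q(e))))))  →  s(s(s(q(q(e)))))   [R3 at 1.1.1.1.1]
5. s(s(s(q(q(e)))))  →  s(s(s(q(e))))   [R3 at 1.1.1.1]
6. s(s(s(q(e))))  →  s(s(s(e)))   [R3 at 1.1.1]

Reduce t₂ = p(q(q(p(s(a))))):
1. p(q(q(p(s(a)))))  →  p(q(b))   [R2 at 1.1]
2. p(q(b))  →  p(b)   [R4 at 1]

no — NF(t₁) = s(s(s(e))), NF(t₂) = p(b)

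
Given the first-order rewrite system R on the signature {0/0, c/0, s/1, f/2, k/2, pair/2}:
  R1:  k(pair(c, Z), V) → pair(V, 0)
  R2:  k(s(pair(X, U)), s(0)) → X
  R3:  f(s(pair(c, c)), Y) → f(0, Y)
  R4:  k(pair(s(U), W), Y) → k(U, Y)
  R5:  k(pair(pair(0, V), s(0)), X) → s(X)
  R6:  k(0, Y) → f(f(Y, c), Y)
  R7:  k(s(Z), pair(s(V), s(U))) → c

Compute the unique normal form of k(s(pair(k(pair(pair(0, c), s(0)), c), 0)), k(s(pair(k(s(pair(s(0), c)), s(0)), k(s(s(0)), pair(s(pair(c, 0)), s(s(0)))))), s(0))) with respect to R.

1. k(s(pair(k(pair(pair(0, c), s(0)), c), 0)), k(s(pair(k(s(pair(s(0), c)), s(0)), k(s(s(0)), pair(s(pair(c, 0)), s(s(0)))))), s(0)))  →  k(s(pair(s(c), 0)), k(s(pair(k(s(pair(s(0), c)), s(0)), k(s(s(0)), pair(s(pair(c, 0)), s(s(0)))))), s(0)))   [R5 at 1.1.1]
2. k(s(pair(s(c), 0)), k(s(pair(k(s(pair(s(0), c)), s(0)), k(s(s(0)), pair(s(pair(c, 0)), s(s(0)))))), s(0)))  →  k(s(pair(s(c), 0)), k(s(pair(s(0), c)), s(0)))   [R2 at 2]
3. k(s(pair(s(c), 0)), k(s(pair(s(0), c)), s(0)))  →  k(s(pair(s(c), 0)), s(0))   [R2 at 2]
4. k(s(pair(s(c), 0)), s(0))  →  s(c)   [R2 at ε]

s(c)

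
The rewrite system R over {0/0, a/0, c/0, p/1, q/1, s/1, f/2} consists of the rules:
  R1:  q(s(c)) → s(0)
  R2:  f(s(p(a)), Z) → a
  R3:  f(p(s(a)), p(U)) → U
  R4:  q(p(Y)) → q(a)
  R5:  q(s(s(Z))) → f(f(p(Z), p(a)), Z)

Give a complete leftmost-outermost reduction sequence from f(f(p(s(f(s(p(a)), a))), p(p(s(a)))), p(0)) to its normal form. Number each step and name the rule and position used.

0

1. f(f(p(s(f(s(p(a)), a))), p(p(s(a)))), p(0))  →  f(f(p(s(a)), p(p(s(a)))), p(0))   [R2 at 1.1.1.1]
2. f(f(p(s(a)), p(p(s(a)))), p(0))  →  f(p(s(a)), p(0))   [R3 at 1]
3. f(p(s(a)), p(0))  →  0   [R3 at ε]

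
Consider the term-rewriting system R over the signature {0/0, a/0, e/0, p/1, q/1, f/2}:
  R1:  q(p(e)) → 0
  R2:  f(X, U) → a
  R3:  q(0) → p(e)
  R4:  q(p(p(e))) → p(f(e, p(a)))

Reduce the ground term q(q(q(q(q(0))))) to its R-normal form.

p(e)

1. q(q(q(q(q(0)))))  →  q(q(q(q(p(e)))))   [R3 at 1.1.1.1]
2. q(q(q(q(p(e)))))  →  q(q(q(0)))   [R1 at 1.1.1]
3. q(q(q(0)))  →  q(q(p(e)))   [R3 at 1.1]
4. q(q(p(e)))  →  q(0)   [R1 at 1]
5. q(0)  →  p(e)   [R3 at ε]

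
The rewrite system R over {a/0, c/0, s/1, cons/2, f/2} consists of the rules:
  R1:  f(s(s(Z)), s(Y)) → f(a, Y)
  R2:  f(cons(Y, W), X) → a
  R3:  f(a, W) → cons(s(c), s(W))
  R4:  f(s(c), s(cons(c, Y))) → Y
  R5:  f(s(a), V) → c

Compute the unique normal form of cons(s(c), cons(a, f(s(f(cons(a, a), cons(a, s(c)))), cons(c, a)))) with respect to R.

cons(s(c), cons(a, c))

1. cons(s(c), cons(a, f(s(f(cons(a, a), cons(a, s(c)))), cons(c, a))))  →  cons(s(c), cons(a, f(s(a), cons(c, a))))   [R2 at 2.2.1.1]
2. cons(s(c), cons(a, f(s(a), cons(c, a))))  →  cons(s(c), cons(a, c))   [R5 at 2.2]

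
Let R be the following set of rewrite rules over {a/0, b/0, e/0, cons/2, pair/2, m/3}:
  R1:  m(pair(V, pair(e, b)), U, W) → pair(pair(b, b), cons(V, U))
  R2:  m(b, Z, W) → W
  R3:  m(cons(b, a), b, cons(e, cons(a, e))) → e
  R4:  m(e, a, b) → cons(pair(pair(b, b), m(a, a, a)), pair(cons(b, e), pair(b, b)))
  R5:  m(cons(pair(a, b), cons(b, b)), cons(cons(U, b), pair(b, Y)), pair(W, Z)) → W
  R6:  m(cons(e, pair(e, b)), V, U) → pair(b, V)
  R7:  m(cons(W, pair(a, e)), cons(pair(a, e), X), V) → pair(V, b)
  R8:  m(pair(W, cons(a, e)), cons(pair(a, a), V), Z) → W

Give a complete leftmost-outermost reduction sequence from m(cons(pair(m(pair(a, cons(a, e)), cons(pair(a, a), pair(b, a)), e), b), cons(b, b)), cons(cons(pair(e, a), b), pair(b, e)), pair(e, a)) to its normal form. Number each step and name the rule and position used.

1. m(cons(pair(m(pair(a, cons(a, e)), cons(pair(a, a), pair(b, a)), e), b), cons(b, b)), cons(cons(pair(e, a), b), pair(b, e)), pair(e, a))  →  m(cons(pair(a, b), cons(b, b)), cons(cons(pair(e, a), b), pair(b, e)), pair(e, a))   [R8 at 1.1.1]
2. m(cons(pair(a, b), cons(b, b)), cons(cons(pair(e, a), b), pair(b, e)), pair(e, a))  →  e   [R5 at ε]

e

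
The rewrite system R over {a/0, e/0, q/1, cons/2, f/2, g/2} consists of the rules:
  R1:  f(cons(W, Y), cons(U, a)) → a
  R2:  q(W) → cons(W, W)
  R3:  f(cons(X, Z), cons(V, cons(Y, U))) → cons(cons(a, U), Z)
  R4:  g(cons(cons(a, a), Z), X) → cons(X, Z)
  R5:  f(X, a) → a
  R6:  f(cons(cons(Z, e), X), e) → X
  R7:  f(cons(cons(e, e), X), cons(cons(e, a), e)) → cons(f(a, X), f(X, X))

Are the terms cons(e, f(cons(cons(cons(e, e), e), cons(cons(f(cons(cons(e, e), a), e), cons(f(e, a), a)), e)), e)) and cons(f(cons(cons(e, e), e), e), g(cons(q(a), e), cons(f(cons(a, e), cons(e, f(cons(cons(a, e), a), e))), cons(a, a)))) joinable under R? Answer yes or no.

Reduce t₁ = cons(e, f(cons(cons(cons(e, e), e), cons(cons(f(cons(cons(e, e), a), e), cons(f(e, a), a)), e)), e)):
1. cons(e, f(cons(cons(cons(e, e), e), cons(cons(f(cons(cons(e, e), a), e), cons(f(e, a), a)), e)), e))  →  cons(e, cons(cons(f(cons(cons(e, e), a), e), cons(f(e, a), a)), e))   [R6 at 2]
2. cons(e, cons(cons(f(cons(cons(e, e), a), e), cons(f(e, a), a)), e))  →  cons(e, cons(cons(a, cons(f(e, a), a)), e))   [R6 at 2.1.1]
3. cons(e, cons(cons(a, cons(f(e, a), a)), e))  →  cons(e, cons(cons(a, cons(a, a)), e))   [R5 at 2.1.2.1]

Reduce t₂ = cons(f(cons(cons(e, e), e), e), g(cons(q(a), e), cons(f(cons(a, e), cons(e, f(cons(cons(a, e), a), e))), cons(a, a)))):
1. cons(f(cons(cons(e, e), e), e), g(cons(q(a), e), cons(f(cons(a, e), cons(e, f(cons(cons(a, e), a), e))), cons(a, a))))  →  cons(e, g(cons(q(a), e), cons(f(cons(a, e), cons(e, f(cons(cons(a, e), a), e))), cons(a, a))))   [R6 at 1]
2. cons(e, g(cons(q(a), e), cons(f(cons(a, e), cons(e, f(cons(cons(a, e), a), e))), cons(a, a))))  →  cons(e, g(cons(cons(a, a), e), cons(f(cons(a, e), cons(e, f(cons(cons(a, e), a), e))), cons(a, a))))   [R2 at 2.1.1]
3. cons(e, g(cons(cons(a, a), e), cons(f(cons(a, e), cons(e, f(cons(cons(a, e), a), e))), cons(a, a))))  →  cons(e, cons(cons(f(cons(a, e), cons(e, f(cons(cons(a, e), a), e))), cons(a, a)), e))   [R4 at 2]
4. cons(e, cons(cons(f(cons(a, e), cons(e, f(cons(cons(a, e), a), e))), cons(a, a)), e))  →  cons(e, cons(cons(f(cons(a, e), cons(e, a)), cons(a, a)), e))   [R6 at 2.1.1.2.2]
5. cons(e, cons(cons(f(cons(a, e), cons(e, a)), cons(a, a)), e))  →  cons(e, cons(cons(a, cons(a, a)), e))   [R1 at 2.1.1]

yes — NF(t₁) = cons(e, cons(cons(a, cons(a, a)), e)), NF(t₂) = cons(e, cons(cons(a, cons(a, a)), e))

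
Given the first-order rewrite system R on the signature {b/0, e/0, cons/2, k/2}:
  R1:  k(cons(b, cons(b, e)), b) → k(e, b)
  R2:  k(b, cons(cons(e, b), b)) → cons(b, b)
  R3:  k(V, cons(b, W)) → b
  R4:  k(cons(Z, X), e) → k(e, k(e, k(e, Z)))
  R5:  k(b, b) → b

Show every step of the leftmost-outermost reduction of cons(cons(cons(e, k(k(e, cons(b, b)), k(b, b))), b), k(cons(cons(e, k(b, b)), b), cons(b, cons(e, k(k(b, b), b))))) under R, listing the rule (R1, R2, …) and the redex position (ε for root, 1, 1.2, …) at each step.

1. cons(cons(cons(e, k(k(e, cons(b, b)), k(b, b))), b), k(cons(cons(e, k(b, b)), b), cons(b, cons(e, k(k(b, b), b)))))  →  cons(cons(cons(e, k(b, k(b, b))), b), k(cons(cons(e, k(b, b)), b), cons(b, cons(e, k(k(b, b), b)))))   [R3 at 1.1.2.1]
2. cons(cons(cons(e, k(b, k(b, b))), b), k(cons(cons(e, k(b, b)), b), cons(b, cons(e, k(k(b, b), b)))))  →  cons(cons(cons(e, k(b, b)), b), k(cons(cons(e, k(b, b)), b), cons(b, cons(e, k(k(b, b), b)))))   [R5 at 1.1.2.2]
3. cons(cons(cons(e, k(b, b)), b), k(cons(cons(e, k(b, b)), b), cons(b, cons(e, k(k(b, b), b)))))  →  cons(cons(cons(e, b), b), k(cons(cons(e, k(b, b)), b), cons(b, cons(e, k(k(b, b), b)))))   [R5 at 1.1.2]
4. cons(cons(cons(e, b), b), k(cons(cons(e, k(b, b)), b), cons(b, cons(e, k(k(b, b), b)))))  →  cons(cons(cons(e, b), b), b)   [R3 at 2]

cons(cons(cons(e, b), b), b)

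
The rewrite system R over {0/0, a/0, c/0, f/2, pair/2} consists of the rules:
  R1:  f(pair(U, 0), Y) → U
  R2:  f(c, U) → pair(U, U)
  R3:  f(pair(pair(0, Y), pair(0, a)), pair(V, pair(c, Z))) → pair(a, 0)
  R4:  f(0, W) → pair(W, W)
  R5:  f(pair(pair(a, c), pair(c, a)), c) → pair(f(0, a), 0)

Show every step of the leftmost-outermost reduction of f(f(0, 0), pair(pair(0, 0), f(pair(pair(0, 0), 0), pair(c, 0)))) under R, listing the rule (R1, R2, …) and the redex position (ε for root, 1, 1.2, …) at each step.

0

1. f(f(0, 0), pair(pair(0, 0), f(pair(pair(0, 0), 0), pair(c, 0))))  →  f(pair(0, 0), pair(pair(0, 0), f(pair(pair(0, 0), 0), pair(c, 0))))   [R4 at 1]
2. f(pair(0, 0), pair(pair(0, 0), f(pair(pair(0, 0), 0), pair(c, 0))))  →  0   [R1 at ε]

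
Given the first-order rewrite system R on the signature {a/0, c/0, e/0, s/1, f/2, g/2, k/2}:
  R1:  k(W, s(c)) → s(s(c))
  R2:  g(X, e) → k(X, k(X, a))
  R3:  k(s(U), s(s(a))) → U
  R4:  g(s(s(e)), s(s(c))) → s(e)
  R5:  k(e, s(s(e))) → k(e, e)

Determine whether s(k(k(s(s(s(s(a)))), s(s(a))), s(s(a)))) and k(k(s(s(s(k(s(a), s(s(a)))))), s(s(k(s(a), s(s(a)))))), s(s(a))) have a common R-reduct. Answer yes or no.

Reduce t₁ = s(k(k(s(s(s(s(a)))), s(s(a))), s(s(a)))):
1. s(k(k(s(s(s(s(a)))), s(s(a))), s(s(a))))  →  s(k(s(s(s(a))), s(s(a))))   [R3 at 1.1]
2. s(k(s(s(s(a))), s(s(a))))  →  s(s(s(a)))   [R3 at 1]

Reduce t₂ = k(k(s(s(s(k(s(a), s(s(a)))))), s(s(k(s(a), s(s(a)))))), s(s(a))):
1. k(k(s(s(s(k(s(a), s(s(a)))))), s(s(k(s(a), s(s(a)))))), s(s(a)))  →  k(k(s(s(s(a))), s(s(k(s(a), s(s(a)))))), s(s(a)))   [R3 at 1.1.1.1.1]
2. k(k(s(s(s(a))), s(s(k(s(a), s(s(a)))))), s(s(a)))  →  k(k(s(s(s(a))), s(s(a))), s(s(a)))   [R3 at 1.2.1.1]
3. k(k(s(s(s(a))), s(s(a))), s(s(a)))  →  k(s(s(a)), s(s(a)))   [R3 at 1]
4. k(s(s(a)), s(s(a)))  →  s(a)   [R3 at ε]

no — NF(t₁) = s(s(s(a))), NF(t₂) = s(a)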